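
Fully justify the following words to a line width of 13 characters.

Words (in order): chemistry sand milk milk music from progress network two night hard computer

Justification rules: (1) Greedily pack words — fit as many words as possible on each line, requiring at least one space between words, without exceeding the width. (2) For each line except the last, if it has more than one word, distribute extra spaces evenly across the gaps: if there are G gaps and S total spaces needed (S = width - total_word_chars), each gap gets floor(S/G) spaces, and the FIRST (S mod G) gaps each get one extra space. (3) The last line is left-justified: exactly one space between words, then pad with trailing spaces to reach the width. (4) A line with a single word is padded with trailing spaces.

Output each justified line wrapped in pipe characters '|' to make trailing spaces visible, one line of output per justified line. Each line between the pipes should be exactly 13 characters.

Line 1: ['chemistry'] (min_width=9, slack=4)
Line 2: ['sand', 'milk'] (min_width=9, slack=4)
Line 3: ['milk', 'music'] (min_width=10, slack=3)
Line 4: ['from', 'progress'] (min_width=13, slack=0)
Line 5: ['network', 'two'] (min_width=11, slack=2)
Line 6: ['night', 'hard'] (min_width=10, slack=3)
Line 7: ['computer'] (min_width=8, slack=5)

Answer: |chemistry    |
|sand     milk|
|milk    music|
|from progress|
|network   two|
|night    hard|
|computer     |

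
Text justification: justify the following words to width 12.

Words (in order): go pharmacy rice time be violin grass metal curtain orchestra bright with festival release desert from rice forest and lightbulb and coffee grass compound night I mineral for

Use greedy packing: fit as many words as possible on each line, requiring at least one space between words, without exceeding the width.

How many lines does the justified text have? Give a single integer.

Answer: 18

Derivation:
Line 1: ['go', 'pharmacy'] (min_width=11, slack=1)
Line 2: ['rice', 'time', 'be'] (min_width=12, slack=0)
Line 3: ['violin', 'grass'] (min_width=12, slack=0)
Line 4: ['metal'] (min_width=5, slack=7)
Line 5: ['curtain'] (min_width=7, slack=5)
Line 6: ['orchestra'] (min_width=9, slack=3)
Line 7: ['bright', 'with'] (min_width=11, slack=1)
Line 8: ['festival'] (min_width=8, slack=4)
Line 9: ['release'] (min_width=7, slack=5)
Line 10: ['desert', 'from'] (min_width=11, slack=1)
Line 11: ['rice', 'forest'] (min_width=11, slack=1)
Line 12: ['and'] (min_width=3, slack=9)
Line 13: ['lightbulb'] (min_width=9, slack=3)
Line 14: ['and', 'coffee'] (min_width=10, slack=2)
Line 15: ['grass'] (min_width=5, slack=7)
Line 16: ['compound'] (min_width=8, slack=4)
Line 17: ['night', 'I'] (min_width=7, slack=5)
Line 18: ['mineral', 'for'] (min_width=11, slack=1)
Total lines: 18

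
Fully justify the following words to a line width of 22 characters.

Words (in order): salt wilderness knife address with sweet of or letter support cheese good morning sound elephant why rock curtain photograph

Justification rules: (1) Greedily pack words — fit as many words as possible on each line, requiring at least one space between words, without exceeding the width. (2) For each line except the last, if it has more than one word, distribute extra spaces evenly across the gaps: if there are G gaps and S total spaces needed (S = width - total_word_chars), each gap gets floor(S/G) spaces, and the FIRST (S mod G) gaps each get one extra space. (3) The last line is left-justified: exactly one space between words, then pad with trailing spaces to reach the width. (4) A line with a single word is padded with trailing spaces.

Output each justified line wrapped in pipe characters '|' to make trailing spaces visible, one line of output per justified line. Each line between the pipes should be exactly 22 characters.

Answer: |salt  wilderness knife|
|address  with sweet of|
|or    letter   support|
|cheese   good  morning|
|sound   elephant   why|
|rock           curtain|
|photograph            |

Derivation:
Line 1: ['salt', 'wilderness', 'knife'] (min_width=21, slack=1)
Line 2: ['address', 'with', 'sweet', 'of'] (min_width=21, slack=1)
Line 3: ['or', 'letter', 'support'] (min_width=17, slack=5)
Line 4: ['cheese', 'good', 'morning'] (min_width=19, slack=3)
Line 5: ['sound', 'elephant', 'why'] (min_width=18, slack=4)
Line 6: ['rock', 'curtain'] (min_width=12, slack=10)
Line 7: ['photograph'] (min_width=10, slack=12)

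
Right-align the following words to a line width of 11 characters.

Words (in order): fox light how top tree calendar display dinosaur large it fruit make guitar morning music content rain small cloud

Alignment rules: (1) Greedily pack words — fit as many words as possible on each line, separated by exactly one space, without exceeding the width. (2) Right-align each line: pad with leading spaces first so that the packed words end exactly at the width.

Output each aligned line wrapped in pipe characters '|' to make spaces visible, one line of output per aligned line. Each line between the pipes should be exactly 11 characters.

Line 1: ['fox', 'light'] (min_width=9, slack=2)
Line 2: ['how', 'top'] (min_width=7, slack=4)
Line 3: ['tree'] (min_width=4, slack=7)
Line 4: ['calendar'] (min_width=8, slack=3)
Line 5: ['display'] (min_width=7, slack=4)
Line 6: ['dinosaur'] (min_width=8, slack=3)
Line 7: ['large', 'it'] (min_width=8, slack=3)
Line 8: ['fruit', 'make'] (min_width=10, slack=1)
Line 9: ['guitar'] (min_width=6, slack=5)
Line 10: ['morning'] (min_width=7, slack=4)
Line 11: ['music'] (min_width=5, slack=6)
Line 12: ['content'] (min_width=7, slack=4)
Line 13: ['rain', 'small'] (min_width=10, slack=1)
Line 14: ['cloud'] (min_width=5, slack=6)

Answer: |  fox light|
|    how top|
|       tree|
|   calendar|
|    display|
|   dinosaur|
|   large it|
| fruit make|
|     guitar|
|    morning|
|      music|
|    content|
| rain small|
|      cloud|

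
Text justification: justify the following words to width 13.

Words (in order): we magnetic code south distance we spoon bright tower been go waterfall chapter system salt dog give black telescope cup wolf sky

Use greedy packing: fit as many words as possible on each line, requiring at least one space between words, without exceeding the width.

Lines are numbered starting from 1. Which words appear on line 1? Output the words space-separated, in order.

Answer: we magnetic

Derivation:
Line 1: ['we', 'magnetic'] (min_width=11, slack=2)
Line 2: ['code', 'south'] (min_width=10, slack=3)
Line 3: ['distance', 'we'] (min_width=11, slack=2)
Line 4: ['spoon', 'bright'] (min_width=12, slack=1)
Line 5: ['tower', 'been', 'go'] (min_width=13, slack=0)
Line 6: ['waterfall'] (min_width=9, slack=4)
Line 7: ['chapter'] (min_width=7, slack=6)
Line 8: ['system', 'salt'] (min_width=11, slack=2)
Line 9: ['dog', 'give'] (min_width=8, slack=5)
Line 10: ['black'] (min_width=5, slack=8)
Line 11: ['telescope', 'cup'] (min_width=13, slack=0)
Line 12: ['wolf', 'sky'] (min_width=8, slack=5)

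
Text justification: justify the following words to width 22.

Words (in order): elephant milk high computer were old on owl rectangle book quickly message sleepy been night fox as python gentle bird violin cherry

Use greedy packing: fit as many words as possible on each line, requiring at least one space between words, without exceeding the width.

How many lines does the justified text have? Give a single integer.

Answer: 7

Derivation:
Line 1: ['elephant', 'milk', 'high'] (min_width=18, slack=4)
Line 2: ['computer', 'were', 'old', 'on'] (min_width=20, slack=2)
Line 3: ['owl', 'rectangle', 'book'] (min_width=18, slack=4)
Line 4: ['quickly', 'message', 'sleepy'] (min_width=22, slack=0)
Line 5: ['been', 'night', 'fox', 'as'] (min_width=17, slack=5)
Line 6: ['python', 'gentle', 'bird'] (min_width=18, slack=4)
Line 7: ['violin', 'cherry'] (min_width=13, slack=9)
Total lines: 7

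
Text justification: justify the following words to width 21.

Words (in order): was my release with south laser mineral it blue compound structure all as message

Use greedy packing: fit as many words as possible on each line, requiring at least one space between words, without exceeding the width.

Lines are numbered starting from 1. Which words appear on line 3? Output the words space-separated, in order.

Answer: it blue compound

Derivation:
Line 1: ['was', 'my', 'release', 'with'] (min_width=19, slack=2)
Line 2: ['south', 'laser', 'mineral'] (min_width=19, slack=2)
Line 3: ['it', 'blue', 'compound'] (min_width=16, slack=5)
Line 4: ['structure', 'all', 'as'] (min_width=16, slack=5)
Line 5: ['message'] (min_width=7, slack=14)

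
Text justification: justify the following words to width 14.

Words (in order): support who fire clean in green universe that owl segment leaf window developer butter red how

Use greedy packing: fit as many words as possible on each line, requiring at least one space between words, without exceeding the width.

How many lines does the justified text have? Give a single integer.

Line 1: ['support', 'who'] (min_width=11, slack=3)
Line 2: ['fire', 'clean', 'in'] (min_width=13, slack=1)
Line 3: ['green', 'universe'] (min_width=14, slack=0)
Line 4: ['that', 'owl'] (min_width=8, slack=6)
Line 5: ['segment', 'leaf'] (min_width=12, slack=2)
Line 6: ['window'] (min_width=6, slack=8)
Line 7: ['developer'] (min_width=9, slack=5)
Line 8: ['butter', 'red', 'how'] (min_width=14, slack=0)
Total lines: 8

Answer: 8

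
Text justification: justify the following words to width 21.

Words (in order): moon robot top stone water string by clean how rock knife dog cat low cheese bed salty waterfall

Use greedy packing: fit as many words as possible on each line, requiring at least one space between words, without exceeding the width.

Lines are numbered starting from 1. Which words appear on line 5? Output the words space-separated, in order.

Answer: salty waterfall

Derivation:
Line 1: ['moon', 'robot', 'top', 'stone'] (min_width=20, slack=1)
Line 2: ['water', 'string', 'by', 'clean'] (min_width=21, slack=0)
Line 3: ['how', 'rock', 'knife', 'dog'] (min_width=18, slack=3)
Line 4: ['cat', 'low', 'cheese', 'bed'] (min_width=18, slack=3)
Line 5: ['salty', 'waterfall'] (min_width=15, slack=6)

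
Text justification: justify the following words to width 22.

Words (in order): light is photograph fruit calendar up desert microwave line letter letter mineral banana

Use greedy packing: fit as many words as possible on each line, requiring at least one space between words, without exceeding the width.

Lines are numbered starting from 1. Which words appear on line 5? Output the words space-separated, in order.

Answer: banana

Derivation:
Line 1: ['light', 'is', 'photograph'] (min_width=19, slack=3)
Line 2: ['fruit', 'calendar', 'up'] (min_width=17, slack=5)
Line 3: ['desert', 'microwave', 'line'] (min_width=21, slack=1)
Line 4: ['letter', 'letter', 'mineral'] (min_width=21, slack=1)
Line 5: ['banana'] (min_width=6, slack=16)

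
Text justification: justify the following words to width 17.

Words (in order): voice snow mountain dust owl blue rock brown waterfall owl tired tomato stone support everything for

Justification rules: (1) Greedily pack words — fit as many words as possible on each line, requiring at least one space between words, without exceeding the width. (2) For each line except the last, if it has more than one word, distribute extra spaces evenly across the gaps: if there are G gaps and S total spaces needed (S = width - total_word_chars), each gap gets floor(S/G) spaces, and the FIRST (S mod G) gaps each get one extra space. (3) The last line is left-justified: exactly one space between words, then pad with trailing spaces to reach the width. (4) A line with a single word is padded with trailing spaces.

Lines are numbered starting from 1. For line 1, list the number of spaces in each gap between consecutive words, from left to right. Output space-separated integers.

Answer: 8

Derivation:
Line 1: ['voice', 'snow'] (min_width=10, slack=7)
Line 2: ['mountain', 'dust', 'owl'] (min_width=17, slack=0)
Line 3: ['blue', 'rock', 'brown'] (min_width=15, slack=2)
Line 4: ['waterfall', 'owl'] (min_width=13, slack=4)
Line 5: ['tired', 'tomato'] (min_width=12, slack=5)
Line 6: ['stone', 'support'] (min_width=13, slack=4)
Line 7: ['everything', 'for'] (min_width=14, slack=3)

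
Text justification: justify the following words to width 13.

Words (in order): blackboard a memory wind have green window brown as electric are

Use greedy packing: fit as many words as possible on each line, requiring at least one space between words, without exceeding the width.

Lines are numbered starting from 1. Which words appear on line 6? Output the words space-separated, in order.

Answer: are

Derivation:
Line 1: ['blackboard', 'a'] (min_width=12, slack=1)
Line 2: ['memory', 'wind'] (min_width=11, slack=2)
Line 3: ['have', 'green'] (min_width=10, slack=3)
Line 4: ['window', 'brown'] (min_width=12, slack=1)
Line 5: ['as', 'electric'] (min_width=11, slack=2)
Line 6: ['are'] (min_width=3, slack=10)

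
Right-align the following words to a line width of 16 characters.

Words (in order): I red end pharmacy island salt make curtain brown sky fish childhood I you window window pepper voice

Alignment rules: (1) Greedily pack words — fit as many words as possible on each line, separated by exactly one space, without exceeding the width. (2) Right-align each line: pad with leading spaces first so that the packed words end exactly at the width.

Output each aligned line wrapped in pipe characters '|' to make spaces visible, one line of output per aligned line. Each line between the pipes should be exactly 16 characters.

Answer: |       I red end|
| pharmacy island|
|       salt make|
|   curtain brown|
|        sky fish|
| childhood I you|
|   window window|
|    pepper voice|

Derivation:
Line 1: ['I', 'red', 'end'] (min_width=9, slack=7)
Line 2: ['pharmacy', 'island'] (min_width=15, slack=1)
Line 3: ['salt', 'make'] (min_width=9, slack=7)
Line 4: ['curtain', 'brown'] (min_width=13, slack=3)
Line 5: ['sky', 'fish'] (min_width=8, slack=8)
Line 6: ['childhood', 'I', 'you'] (min_width=15, slack=1)
Line 7: ['window', 'window'] (min_width=13, slack=3)
Line 8: ['pepper', 'voice'] (min_width=12, slack=4)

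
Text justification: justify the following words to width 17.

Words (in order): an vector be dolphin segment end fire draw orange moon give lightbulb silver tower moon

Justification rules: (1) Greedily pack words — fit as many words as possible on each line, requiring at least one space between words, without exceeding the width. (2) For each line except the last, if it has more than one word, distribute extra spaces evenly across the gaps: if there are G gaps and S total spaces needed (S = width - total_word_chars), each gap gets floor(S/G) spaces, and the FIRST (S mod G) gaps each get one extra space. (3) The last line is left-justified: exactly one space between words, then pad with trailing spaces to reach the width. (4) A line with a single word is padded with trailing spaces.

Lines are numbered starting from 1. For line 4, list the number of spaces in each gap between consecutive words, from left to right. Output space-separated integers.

Line 1: ['an', 'vector', 'be'] (min_width=12, slack=5)
Line 2: ['dolphin', 'segment'] (min_width=15, slack=2)
Line 3: ['end', 'fire', 'draw'] (min_width=13, slack=4)
Line 4: ['orange', 'moon', 'give'] (min_width=16, slack=1)
Line 5: ['lightbulb', 'silver'] (min_width=16, slack=1)
Line 6: ['tower', 'moon'] (min_width=10, slack=7)

Answer: 2 1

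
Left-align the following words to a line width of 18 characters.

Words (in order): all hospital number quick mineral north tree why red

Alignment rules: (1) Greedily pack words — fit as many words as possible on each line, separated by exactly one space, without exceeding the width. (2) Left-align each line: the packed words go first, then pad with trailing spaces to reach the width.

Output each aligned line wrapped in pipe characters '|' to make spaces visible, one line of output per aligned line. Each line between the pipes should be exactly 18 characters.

Answer: |all hospital      |
|number quick      |
|mineral north tree|
|why red           |

Derivation:
Line 1: ['all', 'hospital'] (min_width=12, slack=6)
Line 2: ['number', 'quick'] (min_width=12, slack=6)
Line 3: ['mineral', 'north', 'tree'] (min_width=18, slack=0)
Line 4: ['why', 'red'] (min_width=7, slack=11)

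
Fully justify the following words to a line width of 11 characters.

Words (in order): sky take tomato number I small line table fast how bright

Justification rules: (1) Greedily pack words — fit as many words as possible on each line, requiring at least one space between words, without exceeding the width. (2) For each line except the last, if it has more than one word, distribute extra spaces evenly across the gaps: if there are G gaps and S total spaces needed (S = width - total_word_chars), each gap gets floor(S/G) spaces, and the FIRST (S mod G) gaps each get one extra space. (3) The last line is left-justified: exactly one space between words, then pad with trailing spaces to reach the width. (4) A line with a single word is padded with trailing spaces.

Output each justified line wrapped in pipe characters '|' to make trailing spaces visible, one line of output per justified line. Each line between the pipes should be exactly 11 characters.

Answer: |sky    take|
|tomato     |
|number    I|
|small  line|
|table  fast|
|how bright |

Derivation:
Line 1: ['sky', 'take'] (min_width=8, slack=3)
Line 2: ['tomato'] (min_width=6, slack=5)
Line 3: ['number', 'I'] (min_width=8, slack=3)
Line 4: ['small', 'line'] (min_width=10, slack=1)
Line 5: ['table', 'fast'] (min_width=10, slack=1)
Line 6: ['how', 'bright'] (min_width=10, slack=1)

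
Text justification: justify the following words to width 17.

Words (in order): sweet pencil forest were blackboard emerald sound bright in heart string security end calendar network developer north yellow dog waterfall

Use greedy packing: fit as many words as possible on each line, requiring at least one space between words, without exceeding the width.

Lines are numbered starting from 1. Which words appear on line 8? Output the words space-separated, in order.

Answer: network developer

Derivation:
Line 1: ['sweet', 'pencil'] (min_width=12, slack=5)
Line 2: ['forest', 'were'] (min_width=11, slack=6)
Line 3: ['blackboard'] (min_width=10, slack=7)
Line 4: ['emerald', 'sound'] (min_width=13, slack=4)
Line 5: ['bright', 'in', 'heart'] (min_width=15, slack=2)
Line 6: ['string', 'security'] (min_width=15, slack=2)
Line 7: ['end', 'calendar'] (min_width=12, slack=5)
Line 8: ['network', 'developer'] (min_width=17, slack=0)
Line 9: ['north', 'yellow', 'dog'] (min_width=16, slack=1)
Line 10: ['waterfall'] (min_width=9, slack=8)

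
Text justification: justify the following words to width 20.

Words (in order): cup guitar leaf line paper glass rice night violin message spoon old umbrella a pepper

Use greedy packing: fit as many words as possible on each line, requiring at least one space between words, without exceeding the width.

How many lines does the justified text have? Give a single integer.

Line 1: ['cup', 'guitar', 'leaf', 'line'] (min_width=20, slack=0)
Line 2: ['paper', 'glass', 'rice'] (min_width=16, slack=4)
Line 3: ['night', 'violin', 'message'] (min_width=20, slack=0)
Line 4: ['spoon', 'old', 'umbrella', 'a'] (min_width=20, slack=0)
Line 5: ['pepper'] (min_width=6, slack=14)
Total lines: 5

Answer: 5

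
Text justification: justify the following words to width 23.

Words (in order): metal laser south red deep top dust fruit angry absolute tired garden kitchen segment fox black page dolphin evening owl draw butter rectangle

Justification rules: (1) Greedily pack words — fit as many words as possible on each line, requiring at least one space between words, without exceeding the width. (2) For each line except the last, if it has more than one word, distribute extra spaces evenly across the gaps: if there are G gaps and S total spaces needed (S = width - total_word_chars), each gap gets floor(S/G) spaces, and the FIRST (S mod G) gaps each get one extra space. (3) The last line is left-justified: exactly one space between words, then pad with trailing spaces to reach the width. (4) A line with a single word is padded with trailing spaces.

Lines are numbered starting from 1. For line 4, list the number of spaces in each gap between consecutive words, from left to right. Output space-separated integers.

Answer: 2 1

Derivation:
Line 1: ['metal', 'laser', 'south', 'red'] (min_width=21, slack=2)
Line 2: ['deep', 'top', 'dust', 'fruit'] (min_width=19, slack=4)
Line 3: ['angry', 'absolute', 'tired'] (min_width=20, slack=3)
Line 4: ['garden', 'kitchen', 'segment'] (min_width=22, slack=1)
Line 5: ['fox', 'black', 'page', 'dolphin'] (min_width=22, slack=1)
Line 6: ['evening', 'owl', 'draw', 'butter'] (min_width=23, slack=0)
Line 7: ['rectangle'] (min_width=9, slack=14)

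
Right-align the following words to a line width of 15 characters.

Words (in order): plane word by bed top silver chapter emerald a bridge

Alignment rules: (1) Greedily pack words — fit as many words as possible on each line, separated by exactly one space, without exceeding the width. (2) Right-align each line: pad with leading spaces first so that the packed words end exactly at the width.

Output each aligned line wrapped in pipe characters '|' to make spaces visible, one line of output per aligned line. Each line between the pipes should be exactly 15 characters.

Answer: |  plane word by|
| bed top silver|
|chapter emerald|
|       a bridge|

Derivation:
Line 1: ['plane', 'word', 'by'] (min_width=13, slack=2)
Line 2: ['bed', 'top', 'silver'] (min_width=14, slack=1)
Line 3: ['chapter', 'emerald'] (min_width=15, slack=0)
Line 4: ['a', 'bridge'] (min_width=8, slack=7)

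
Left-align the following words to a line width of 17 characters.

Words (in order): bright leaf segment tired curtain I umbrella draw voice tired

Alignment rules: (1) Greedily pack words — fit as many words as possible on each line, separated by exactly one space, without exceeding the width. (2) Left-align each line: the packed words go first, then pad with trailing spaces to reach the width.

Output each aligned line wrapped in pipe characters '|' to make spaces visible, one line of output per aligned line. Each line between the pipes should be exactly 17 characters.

Answer: |bright leaf      |
|segment tired    |
|curtain I        |
|umbrella draw    |
|voice tired      |

Derivation:
Line 1: ['bright', 'leaf'] (min_width=11, slack=6)
Line 2: ['segment', 'tired'] (min_width=13, slack=4)
Line 3: ['curtain', 'I'] (min_width=9, slack=8)
Line 4: ['umbrella', 'draw'] (min_width=13, slack=4)
Line 5: ['voice', 'tired'] (min_width=11, slack=6)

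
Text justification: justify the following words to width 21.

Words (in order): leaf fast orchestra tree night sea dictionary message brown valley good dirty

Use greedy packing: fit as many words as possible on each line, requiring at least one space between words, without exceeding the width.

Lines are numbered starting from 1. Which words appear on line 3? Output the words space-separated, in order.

Answer: dictionary message

Derivation:
Line 1: ['leaf', 'fast', 'orchestra'] (min_width=19, slack=2)
Line 2: ['tree', 'night', 'sea'] (min_width=14, slack=7)
Line 3: ['dictionary', 'message'] (min_width=18, slack=3)
Line 4: ['brown', 'valley', 'good'] (min_width=17, slack=4)
Line 5: ['dirty'] (min_width=5, slack=16)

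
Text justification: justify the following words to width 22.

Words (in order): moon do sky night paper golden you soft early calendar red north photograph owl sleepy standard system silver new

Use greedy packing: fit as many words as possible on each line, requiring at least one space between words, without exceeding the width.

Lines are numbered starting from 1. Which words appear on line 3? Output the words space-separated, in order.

Line 1: ['moon', 'do', 'sky', 'night'] (min_width=17, slack=5)
Line 2: ['paper', 'golden', 'you', 'soft'] (min_width=21, slack=1)
Line 3: ['early', 'calendar', 'red'] (min_width=18, slack=4)
Line 4: ['north', 'photograph', 'owl'] (min_width=20, slack=2)
Line 5: ['sleepy', 'standard', 'system'] (min_width=22, slack=0)
Line 6: ['silver', 'new'] (min_width=10, slack=12)

Answer: early calendar red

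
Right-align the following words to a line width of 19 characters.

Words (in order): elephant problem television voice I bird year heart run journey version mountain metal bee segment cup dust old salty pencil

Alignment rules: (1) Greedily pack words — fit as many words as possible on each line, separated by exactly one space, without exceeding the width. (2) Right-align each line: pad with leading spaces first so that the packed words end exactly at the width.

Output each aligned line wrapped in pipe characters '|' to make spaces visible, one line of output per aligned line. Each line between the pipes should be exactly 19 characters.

Answer: |   elephant problem|
| television voice I|
|bird year heart run|
|    journey version|
| mountain metal bee|
|   segment cup dust|
|   old salty pencil|

Derivation:
Line 1: ['elephant', 'problem'] (min_width=16, slack=3)
Line 2: ['television', 'voice', 'I'] (min_width=18, slack=1)
Line 3: ['bird', 'year', 'heart', 'run'] (min_width=19, slack=0)
Line 4: ['journey', 'version'] (min_width=15, slack=4)
Line 5: ['mountain', 'metal', 'bee'] (min_width=18, slack=1)
Line 6: ['segment', 'cup', 'dust'] (min_width=16, slack=3)
Line 7: ['old', 'salty', 'pencil'] (min_width=16, slack=3)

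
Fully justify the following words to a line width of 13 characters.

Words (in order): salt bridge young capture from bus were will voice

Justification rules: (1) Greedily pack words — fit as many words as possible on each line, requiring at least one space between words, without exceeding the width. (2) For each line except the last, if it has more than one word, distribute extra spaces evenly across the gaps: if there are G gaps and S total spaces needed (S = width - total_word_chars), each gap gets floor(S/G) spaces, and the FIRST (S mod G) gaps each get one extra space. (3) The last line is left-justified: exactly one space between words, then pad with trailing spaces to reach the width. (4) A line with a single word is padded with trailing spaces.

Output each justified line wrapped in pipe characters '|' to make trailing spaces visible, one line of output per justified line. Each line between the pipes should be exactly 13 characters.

Line 1: ['salt', 'bridge'] (min_width=11, slack=2)
Line 2: ['young', 'capture'] (min_width=13, slack=0)
Line 3: ['from', 'bus', 'were'] (min_width=13, slack=0)
Line 4: ['will', 'voice'] (min_width=10, slack=3)

Answer: |salt   bridge|
|young capture|
|from bus were|
|will voice   |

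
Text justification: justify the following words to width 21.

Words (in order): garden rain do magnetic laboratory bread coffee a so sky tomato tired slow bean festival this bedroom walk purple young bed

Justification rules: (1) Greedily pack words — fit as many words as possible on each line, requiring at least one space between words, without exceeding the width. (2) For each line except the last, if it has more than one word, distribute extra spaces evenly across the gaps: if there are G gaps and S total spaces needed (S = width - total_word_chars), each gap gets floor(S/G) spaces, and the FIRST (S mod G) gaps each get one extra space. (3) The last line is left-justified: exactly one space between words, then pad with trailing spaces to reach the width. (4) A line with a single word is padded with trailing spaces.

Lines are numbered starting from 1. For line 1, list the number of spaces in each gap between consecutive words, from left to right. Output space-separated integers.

Line 1: ['garden', 'rain', 'do'] (min_width=14, slack=7)
Line 2: ['magnetic', 'laboratory'] (min_width=19, slack=2)
Line 3: ['bread', 'coffee', 'a', 'so', 'sky'] (min_width=21, slack=0)
Line 4: ['tomato', 'tired', 'slow'] (min_width=17, slack=4)
Line 5: ['bean', 'festival', 'this'] (min_width=18, slack=3)
Line 6: ['bedroom', 'walk', 'purple'] (min_width=19, slack=2)
Line 7: ['young', 'bed'] (min_width=9, slack=12)

Answer: 5 4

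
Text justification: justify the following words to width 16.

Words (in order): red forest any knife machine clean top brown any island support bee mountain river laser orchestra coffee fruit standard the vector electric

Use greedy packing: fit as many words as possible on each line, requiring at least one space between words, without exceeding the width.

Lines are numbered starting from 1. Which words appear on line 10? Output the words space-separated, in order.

Line 1: ['red', 'forest', 'any'] (min_width=14, slack=2)
Line 2: ['knife', 'machine'] (min_width=13, slack=3)
Line 3: ['clean', 'top', 'brown'] (min_width=15, slack=1)
Line 4: ['any', 'island'] (min_width=10, slack=6)
Line 5: ['support', 'bee'] (min_width=11, slack=5)
Line 6: ['mountain', 'river'] (min_width=14, slack=2)
Line 7: ['laser', 'orchestra'] (min_width=15, slack=1)
Line 8: ['coffee', 'fruit'] (min_width=12, slack=4)
Line 9: ['standard', 'the'] (min_width=12, slack=4)
Line 10: ['vector', 'electric'] (min_width=15, slack=1)

Answer: vector electric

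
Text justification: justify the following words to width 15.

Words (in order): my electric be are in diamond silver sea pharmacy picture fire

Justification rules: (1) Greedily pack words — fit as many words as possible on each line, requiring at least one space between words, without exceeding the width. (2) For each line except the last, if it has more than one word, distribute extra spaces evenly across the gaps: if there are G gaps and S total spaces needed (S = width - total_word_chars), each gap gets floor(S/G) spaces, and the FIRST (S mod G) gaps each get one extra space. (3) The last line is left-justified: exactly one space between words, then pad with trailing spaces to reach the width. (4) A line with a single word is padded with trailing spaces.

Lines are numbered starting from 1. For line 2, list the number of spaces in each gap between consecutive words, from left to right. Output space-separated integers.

Answer: 2 1

Derivation:
Line 1: ['my', 'electric', 'be'] (min_width=14, slack=1)
Line 2: ['are', 'in', 'diamond'] (min_width=14, slack=1)
Line 3: ['silver', 'sea'] (min_width=10, slack=5)
Line 4: ['pharmacy'] (min_width=8, slack=7)
Line 5: ['picture', 'fire'] (min_width=12, slack=3)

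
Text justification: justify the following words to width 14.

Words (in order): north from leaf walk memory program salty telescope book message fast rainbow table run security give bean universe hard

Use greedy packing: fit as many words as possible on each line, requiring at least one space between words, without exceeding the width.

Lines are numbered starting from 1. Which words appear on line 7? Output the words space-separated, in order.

Line 1: ['north', 'from'] (min_width=10, slack=4)
Line 2: ['leaf', 'walk'] (min_width=9, slack=5)
Line 3: ['memory', 'program'] (min_width=14, slack=0)
Line 4: ['salty'] (min_width=5, slack=9)
Line 5: ['telescope', 'book'] (min_width=14, slack=0)
Line 6: ['message', 'fast'] (min_width=12, slack=2)
Line 7: ['rainbow', 'table'] (min_width=13, slack=1)
Line 8: ['run', 'security'] (min_width=12, slack=2)
Line 9: ['give', 'bean'] (min_width=9, slack=5)
Line 10: ['universe', 'hard'] (min_width=13, slack=1)

Answer: rainbow table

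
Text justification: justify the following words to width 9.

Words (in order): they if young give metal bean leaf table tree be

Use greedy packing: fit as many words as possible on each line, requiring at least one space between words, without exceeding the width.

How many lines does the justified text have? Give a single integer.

Line 1: ['they', 'if'] (min_width=7, slack=2)
Line 2: ['young'] (min_width=5, slack=4)
Line 3: ['give'] (min_width=4, slack=5)
Line 4: ['metal'] (min_width=5, slack=4)
Line 5: ['bean', 'leaf'] (min_width=9, slack=0)
Line 6: ['table'] (min_width=5, slack=4)
Line 7: ['tree', 'be'] (min_width=7, slack=2)
Total lines: 7

Answer: 7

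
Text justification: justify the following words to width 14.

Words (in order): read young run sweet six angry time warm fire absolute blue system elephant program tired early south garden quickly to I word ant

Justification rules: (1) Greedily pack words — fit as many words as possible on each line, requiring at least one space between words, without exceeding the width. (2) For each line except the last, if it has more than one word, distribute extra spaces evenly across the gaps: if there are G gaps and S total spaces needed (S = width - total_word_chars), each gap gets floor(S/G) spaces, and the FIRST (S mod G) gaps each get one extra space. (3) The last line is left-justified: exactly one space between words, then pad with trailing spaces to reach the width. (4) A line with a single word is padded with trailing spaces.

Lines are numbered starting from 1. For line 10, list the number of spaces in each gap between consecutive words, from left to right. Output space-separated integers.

Line 1: ['read', 'young', 'run'] (min_width=14, slack=0)
Line 2: ['sweet', 'six'] (min_width=9, slack=5)
Line 3: ['angry', 'time'] (min_width=10, slack=4)
Line 4: ['warm', 'fire'] (min_width=9, slack=5)
Line 5: ['absolute', 'blue'] (min_width=13, slack=1)
Line 6: ['system'] (min_width=6, slack=8)
Line 7: ['elephant'] (min_width=8, slack=6)
Line 8: ['program', 'tired'] (min_width=13, slack=1)
Line 9: ['early', 'south'] (min_width=11, slack=3)
Line 10: ['garden', 'quickly'] (min_width=14, slack=0)
Line 11: ['to', 'I', 'word', 'ant'] (min_width=13, slack=1)

Answer: 1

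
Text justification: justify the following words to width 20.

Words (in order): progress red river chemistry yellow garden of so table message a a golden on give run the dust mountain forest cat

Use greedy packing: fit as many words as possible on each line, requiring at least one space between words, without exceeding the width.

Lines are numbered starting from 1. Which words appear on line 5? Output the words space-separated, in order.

Answer: on give run the dust

Derivation:
Line 1: ['progress', 'red', 'river'] (min_width=18, slack=2)
Line 2: ['chemistry', 'yellow'] (min_width=16, slack=4)
Line 3: ['garden', 'of', 'so', 'table'] (min_width=18, slack=2)
Line 4: ['message', 'a', 'a', 'golden'] (min_width=18, slack=2)
Line 5: ['on', 'give', 'run', 'the', 'dust'] (min_width=20, slack=0)
Line 6: ['mountain', 'forest', 'cat'] (min_width=19, slack=1)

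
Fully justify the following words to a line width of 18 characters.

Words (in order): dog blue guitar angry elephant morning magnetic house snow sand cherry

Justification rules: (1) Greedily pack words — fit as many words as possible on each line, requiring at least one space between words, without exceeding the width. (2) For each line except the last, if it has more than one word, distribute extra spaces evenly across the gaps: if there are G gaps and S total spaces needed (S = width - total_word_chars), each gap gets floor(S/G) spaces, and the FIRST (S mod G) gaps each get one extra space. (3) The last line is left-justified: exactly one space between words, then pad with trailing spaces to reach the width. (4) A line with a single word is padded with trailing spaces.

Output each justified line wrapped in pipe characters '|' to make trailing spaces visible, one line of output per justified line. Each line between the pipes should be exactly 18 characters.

Line 1: ['dog', 'blue', 'guitar'] (min_width=15, slack=3)
Line 2: ['angry', 'elephant'] (min_width=14, slack=4)
Line 3: ['morning', 'magnetic'] (min_width=16, slack=2)
Line 4: ['house', 'snow', 'sand'] (min_width=15, slack=3)
Line 5: ['cherry'] (min_width=6, slack=12)

Answer: |dog   blue  guitar|
|angry     elephant|
|morning   magnetic|
|house   snow  sand|
|cherry            |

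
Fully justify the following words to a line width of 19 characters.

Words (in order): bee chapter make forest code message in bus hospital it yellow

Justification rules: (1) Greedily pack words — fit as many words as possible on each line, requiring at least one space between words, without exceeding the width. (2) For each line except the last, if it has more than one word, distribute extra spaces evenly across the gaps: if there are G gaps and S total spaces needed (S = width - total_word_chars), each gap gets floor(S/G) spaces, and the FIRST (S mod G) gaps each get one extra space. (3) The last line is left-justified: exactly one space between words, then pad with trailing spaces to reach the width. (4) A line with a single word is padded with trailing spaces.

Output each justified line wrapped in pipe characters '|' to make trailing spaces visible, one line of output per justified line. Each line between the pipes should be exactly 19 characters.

Answer: |bee   chapter  make|
|forest code message|
|in  bus hospital it|
|yellow             |

Derivation:
Line 1: ['bee', 'chapter', 'make'] (min_width=16, slack=3)
Line 2: ['forest', 'code', 'message'] (min_width=19, slack=0)
Line 3: ['in', 'bus', 'hospital', 'it'] (min_width=18, slack=1)
Line 4: ['yellow'] (min_width=6, slack=13)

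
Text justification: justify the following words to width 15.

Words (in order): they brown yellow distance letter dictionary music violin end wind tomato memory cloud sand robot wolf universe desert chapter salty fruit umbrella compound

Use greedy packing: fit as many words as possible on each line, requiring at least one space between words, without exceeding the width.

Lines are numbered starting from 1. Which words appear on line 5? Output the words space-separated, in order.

Line 1: ['they', 'brown'] (min_width=10, slack=5)
Line 2: ['yellow', 'distance'] (min_width=15, slack=0)
Line 3: ['letter'] (min_width=6, slack=9)
Line 4: ['dictionary'] (min_width=10, slack=5)
Line 5: ['music', 'violin'] (min_width=12, slack=3)
Line 6: ['end', 'wind', 'tomato'] (min_width=15, slack=0)
Line 7: ['memory', 'cloud'] (min_width=12, slack=3)
Line 8: ['sand', 'robot', 'wolf'] (min_width=15, slack=0)
Line 9: ['universe', 'desert'] (min_width=15, slack=0)
Line 10: ['chapter', 'salty'] (min_width=13, slack=2)
Line 11: ['fruit', 'umbrella'] (min_width=14, slack=1)
Line 12: ['compound'] (min_width=8, slack=7)

Answer: music violin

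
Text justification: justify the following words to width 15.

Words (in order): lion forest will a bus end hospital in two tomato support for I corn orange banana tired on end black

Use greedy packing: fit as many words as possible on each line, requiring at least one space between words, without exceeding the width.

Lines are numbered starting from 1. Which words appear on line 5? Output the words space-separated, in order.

Line 1: ['lion', 'forest'] (min_width=11, slack=4)
Line 2: ['will', 'a', 'bus', 'end'] (min_width=14, slack=1)
Line 3: ['hospital', 'in', 'two'] (min_width=15, slack=0)
Line 4: ['tomato', 'support'] (min_width=14, slack=1)
Line 5: ['for', 'I', 'corn'] (min_width=10, slack=5)
Line 6: ['orange', 'banana'] (min_width=13, slack=2)
Line 7: ['tired', 'on', 'end'] (min_width=12, slack=3)
Line 8: ['black'] (min_width=5, slack=10)

Answer: for I corn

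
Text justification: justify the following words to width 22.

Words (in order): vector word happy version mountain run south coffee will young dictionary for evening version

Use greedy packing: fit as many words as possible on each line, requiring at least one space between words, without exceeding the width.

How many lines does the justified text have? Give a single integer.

Line 1: ['vector', 'word', 'happy'] (min_width=17, slack=5)
Line 2: ['version', 'mountain', 'run'] (min_width=20, slack=2)
Line 3: ['south', 'coffee', 'will'] (min_width=17, slack=5)
Line 4: ['young', 'dictionary', 'for'] (min_width=20, slack=2)
Line 5: ['evening', 'version'] (min_width=15, slack=7)
Total lines: 5

Answer: 5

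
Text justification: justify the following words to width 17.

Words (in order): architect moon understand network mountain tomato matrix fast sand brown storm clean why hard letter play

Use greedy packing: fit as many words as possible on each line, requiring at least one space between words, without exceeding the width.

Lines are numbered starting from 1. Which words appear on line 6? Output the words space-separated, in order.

Answer: storm clean why

Derivation:
Line 1: ['architect', 'moon'] (min_width=14, slack=3)
Line 2: ['understand'] (min_width=10, slack=7)
Line 3: ['network', 'mountain'] (min_width=16, slack=1)
Line 4: ['tomato', 'matrix'] (min_width=13, slack=4)
Line 5: ['fast', 'sand', 'brown'] (min_width=15, slack=2)
Line 6: ['storm', 'clean', 'why'] (min_width=15, slack=2)
Line 7: ['hard', 'letter', 'play'] (min_width=16, slack=1)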